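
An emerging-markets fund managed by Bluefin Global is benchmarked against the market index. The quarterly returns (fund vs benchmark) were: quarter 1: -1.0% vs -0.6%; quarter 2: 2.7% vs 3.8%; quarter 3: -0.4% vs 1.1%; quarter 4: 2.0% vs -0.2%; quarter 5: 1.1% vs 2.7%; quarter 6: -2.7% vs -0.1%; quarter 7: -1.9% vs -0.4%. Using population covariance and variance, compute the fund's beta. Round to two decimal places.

0.80

r̄p = -0.0286%,  r̄m = 0.9000%
Cov = Σ(rp − r̄p)(rm − r̄m) / 7 = 2.0286
Var(rm) = Σ(rm − r̄m)² / 7 = 2.5486
β = Cov / Var = 2.0286 / 2.5486 = 0.7960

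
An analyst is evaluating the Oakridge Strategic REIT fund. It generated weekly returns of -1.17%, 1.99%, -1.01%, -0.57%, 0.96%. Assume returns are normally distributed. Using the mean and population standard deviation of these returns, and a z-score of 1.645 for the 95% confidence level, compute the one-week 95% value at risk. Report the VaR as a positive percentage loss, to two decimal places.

Mean return μ = 0.200 / 5 = 0.0400%
Σ(r − μ)² = (-1.17 − 0.0400)² + (1.99 − 0.0400)² + (-1.01 − 0.0400)² + … = 7.5876
σ = √[7.5876 / 5] = 1.2319%
VaR = −(μ − z·σ) = −(0.0400 − 1.645 × 1.2319) = −(-1.9865) = 1.9865%

1.99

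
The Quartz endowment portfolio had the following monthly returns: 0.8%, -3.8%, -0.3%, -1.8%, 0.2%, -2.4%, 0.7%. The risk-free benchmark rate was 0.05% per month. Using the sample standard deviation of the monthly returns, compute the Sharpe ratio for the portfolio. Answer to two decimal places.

-0.57

r̄ = (0.8 − 3.8 − 0.3 − 1.8 + 0.2 − 2.4 + 0.7) / 7 = -0.9429%
Σ(r − r̄)² = 18.4771; sample σ = √(18.4771/6) = 1.7549%
Sharpe = (r̄ − rf) / σ = (-0.9429 − 0.05) / 1.7549 = -0.9929 / 1.7549 = -0.5658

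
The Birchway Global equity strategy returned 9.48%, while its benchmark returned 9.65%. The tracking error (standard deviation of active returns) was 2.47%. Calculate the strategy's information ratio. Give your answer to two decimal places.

IR = (Rp − Rb) / TE = (9.48% − 9.65%) / 2.47% = -0.17% / 2.47% = -0.0688

-0.07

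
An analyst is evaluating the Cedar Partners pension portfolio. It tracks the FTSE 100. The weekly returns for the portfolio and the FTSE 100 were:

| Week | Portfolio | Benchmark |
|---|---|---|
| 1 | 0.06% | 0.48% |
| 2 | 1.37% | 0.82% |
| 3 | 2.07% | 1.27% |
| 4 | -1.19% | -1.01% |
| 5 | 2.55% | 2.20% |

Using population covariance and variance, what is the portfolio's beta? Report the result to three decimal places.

r̄p = 0.9720%,  r̄m = 0.7520%
Cov = Σ(rp − r̄p)(rm − r̄m) / 5 = 1.3877
Var(rm) = Σ(rm − r̄m)² / 5 = 1.1097
β = Cov / Var = 1.3877 / 1.1097 = 1.2505

1.251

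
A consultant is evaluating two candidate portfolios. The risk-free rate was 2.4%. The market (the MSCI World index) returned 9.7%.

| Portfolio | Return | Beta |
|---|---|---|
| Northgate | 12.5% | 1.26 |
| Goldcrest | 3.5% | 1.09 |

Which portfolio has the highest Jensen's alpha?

Northgate

Northgate: α = 12.5% − [2.4% + 1.26 × (9.7% − 2.4%)] = 0.902
Goldcrest: α = 3.5% − [2.4% + 1.09 × (9.7% − 2.4%)] = -6.857
Highest: Northgate (0.902).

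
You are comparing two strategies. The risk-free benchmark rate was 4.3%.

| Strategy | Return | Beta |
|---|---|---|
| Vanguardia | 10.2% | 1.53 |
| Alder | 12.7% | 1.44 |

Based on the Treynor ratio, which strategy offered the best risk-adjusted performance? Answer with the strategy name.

Alder

Vanguardia: Treynor = (10.2% − 4.3%) / 1.53 = 3.856
Alder: Treynor = (12.7% − 4.3%) / 1.44 = 5.833
Highest: Alder (5.833).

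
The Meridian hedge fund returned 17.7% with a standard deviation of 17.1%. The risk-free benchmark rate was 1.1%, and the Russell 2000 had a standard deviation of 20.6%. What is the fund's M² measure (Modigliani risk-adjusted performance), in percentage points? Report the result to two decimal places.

21.10

Sharpe = (Rp − Rf) / σp = (17.7% − 1.1%) / 17.1% = 0.9708
M² = Rf + Sharpe × σm = 1.1% + 0.9708 × 20.6% = 21.0985%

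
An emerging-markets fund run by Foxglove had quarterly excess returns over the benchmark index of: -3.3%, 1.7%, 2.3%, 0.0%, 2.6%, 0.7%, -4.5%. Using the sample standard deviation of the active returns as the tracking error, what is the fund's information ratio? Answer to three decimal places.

μ = (-3.3 + 1.7 + 2.3 + 0 + 2.6 + 0.7 − 4.5) / 7 = -0.0714%
Σ(r − μ)² = (-3.3 − (-0.0714))² + (1.7 − (-0.0714))² + … = 46.5343
σ = √[46.5343 / 6] = 2.7849%
IR = μ / tracking error = -0.0714 / 2.7849 = -0.0256

-0.026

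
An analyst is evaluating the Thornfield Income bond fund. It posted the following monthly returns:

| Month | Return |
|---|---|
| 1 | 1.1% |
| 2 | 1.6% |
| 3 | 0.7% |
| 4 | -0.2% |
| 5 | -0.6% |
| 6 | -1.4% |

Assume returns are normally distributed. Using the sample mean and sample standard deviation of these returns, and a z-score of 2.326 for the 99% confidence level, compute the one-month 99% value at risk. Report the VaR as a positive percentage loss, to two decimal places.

2.43

Mean return r̄ = 1.20 / 6 = 0.2000%
Σ(r − r̄)² = (1.1 − 0.2000)² + (1.6 − 0.2000)² + (0.7 − 0.2000)² + … = 6.3800
sample σ = √(6.3800 / 5) = √1.2760 = 1.1296%
VaR = −(r̄ − z·σ) = −(0.2000 − 2.326 × 1.1296) = −(-2.4274) = 2.4274%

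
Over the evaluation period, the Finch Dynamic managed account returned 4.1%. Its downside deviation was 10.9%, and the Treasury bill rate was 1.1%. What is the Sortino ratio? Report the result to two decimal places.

0.28

Sortino = (Rp − Rf) / σd = (4.1% − 1.1%) / 10.9% = 3.00% / 10.9% = 0.2752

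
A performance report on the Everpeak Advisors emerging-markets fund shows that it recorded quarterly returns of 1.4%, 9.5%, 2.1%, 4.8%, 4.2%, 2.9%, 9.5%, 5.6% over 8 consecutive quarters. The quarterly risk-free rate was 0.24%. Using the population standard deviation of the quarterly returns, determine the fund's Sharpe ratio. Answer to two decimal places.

1.64

Mean return μ = 40.00 / 8 = 5.0000%
Σ(r − μ)² = 67.3200; population σ = √(67.3200/8) = 2.9009%
Sharpe = (μ − rf) / σ = (5.0000 − 0.24) / 2.9009 = 4.7600 / 2.9009 = 1.6409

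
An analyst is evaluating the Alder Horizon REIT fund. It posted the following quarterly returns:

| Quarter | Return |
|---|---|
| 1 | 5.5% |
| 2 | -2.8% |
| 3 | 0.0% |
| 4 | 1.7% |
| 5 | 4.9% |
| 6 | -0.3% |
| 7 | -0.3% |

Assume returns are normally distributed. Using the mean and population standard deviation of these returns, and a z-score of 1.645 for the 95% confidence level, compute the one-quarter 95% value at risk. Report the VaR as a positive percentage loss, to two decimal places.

μ = (5.5 − 2.8 + 0 + 1.7 + 4.9 − 0.3 − 0.3) / 7 = 1.2429%
Population σ = √[Σ(r − μ)² / 7] = √[54.3571 / 7] = √7.7653 = 2.7866%
VaR = −(μ − z·σ) = −(1.2429 − 1.645 × 2.7866) = −(-3.3411) = 3.3411%

3.34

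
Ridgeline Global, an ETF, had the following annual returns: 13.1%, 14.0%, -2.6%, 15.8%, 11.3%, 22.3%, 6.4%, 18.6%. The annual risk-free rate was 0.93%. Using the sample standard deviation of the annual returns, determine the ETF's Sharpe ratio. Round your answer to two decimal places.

r̄ = (13.1 + 14 − 2.6 + 15.8 + 11.3 + 22.3 + 6.4 + 18.6) / 8 = 12.3625%
Σ(r − r̄)² = 413.2588; sample σ = √(413.2588/7) = 7.6836%
Sharpe = (r̄ − rf) / σ = (12.3625 − 0.93) / 7.6836 = 11.4325 / 7.6836 = 1.4879

1.49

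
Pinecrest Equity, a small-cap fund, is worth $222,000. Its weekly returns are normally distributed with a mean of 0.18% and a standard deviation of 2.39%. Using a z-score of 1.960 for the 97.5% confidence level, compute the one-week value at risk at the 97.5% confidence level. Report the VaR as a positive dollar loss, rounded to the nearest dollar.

$10,000

Return at the 97.5% tail: μ − z·σ = 0.18% − 1.960 × 2.39% = 0.18 − 4.6844 = -4.5044%
VaR = −(-4.5044%) × $222,000 = 4.5044% × $222,000 = $10,000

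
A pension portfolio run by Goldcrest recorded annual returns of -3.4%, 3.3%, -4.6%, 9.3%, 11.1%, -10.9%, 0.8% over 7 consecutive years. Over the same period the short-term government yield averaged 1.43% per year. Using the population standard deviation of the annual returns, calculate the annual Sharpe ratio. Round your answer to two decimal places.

-0.09

μ = (-3.4 + 3.3 − 4.6 + 9.3 + 11.1 − 10.9 + 0.8) / 7 = 5.60 / 7 = 0.8000%
Σ(r − μ)² = 368.2800; population σ = √(368.2800/7) = 7.2534%
Sharpe = (μ − rf) / σ = (0.8000 − 1.43) / 7.2534 = -0.6300 / 7.2534 = -0.0869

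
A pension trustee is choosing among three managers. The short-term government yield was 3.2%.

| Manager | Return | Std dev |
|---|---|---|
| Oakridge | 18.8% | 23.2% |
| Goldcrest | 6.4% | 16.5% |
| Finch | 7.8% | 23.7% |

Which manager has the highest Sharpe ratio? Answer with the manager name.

Oakridge: Sharpe ratio = (18.8% − 3.2%) / 23.2% = 0.672
Goldcrest: Sharpe ratio = (6.4% − 3.2%) / 16.5% = 0.194
Finch: Sharpe ratio = (7.8% − 3.2%) / 23.7% = 0.194
Highest: Oakridge (0.672).

Oakridge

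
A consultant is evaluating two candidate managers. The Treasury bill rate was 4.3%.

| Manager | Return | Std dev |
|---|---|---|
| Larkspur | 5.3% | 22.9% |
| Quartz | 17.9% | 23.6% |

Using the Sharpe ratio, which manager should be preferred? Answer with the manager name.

Larkspur: Sharpe ratio = (5.3% − 4.3%) / 22.9% = 0.044
Quartz: Sharpe ratio = (17.9% − 4.3%) / 23.6% = 0.576
Highest: Quartz (0.576).

Quartz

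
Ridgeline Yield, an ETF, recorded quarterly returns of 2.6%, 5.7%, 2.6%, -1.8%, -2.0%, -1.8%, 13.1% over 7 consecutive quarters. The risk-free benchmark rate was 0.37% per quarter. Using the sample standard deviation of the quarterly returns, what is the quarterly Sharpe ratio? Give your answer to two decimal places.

0.41

μ = (2.6 + 5.7 + 2.6 − 1.8 − 2 − 1.8 + 13.1) / 7 = 18.40 / 7 = 2.6286%
Sample std dev = √[179.7343 / 6] = 5.4732%
Sharpe = (μ − rf) / σ = (2.6286 − 0.37) / 5.4732 = 2.2586 / 5.4732 = 0.4127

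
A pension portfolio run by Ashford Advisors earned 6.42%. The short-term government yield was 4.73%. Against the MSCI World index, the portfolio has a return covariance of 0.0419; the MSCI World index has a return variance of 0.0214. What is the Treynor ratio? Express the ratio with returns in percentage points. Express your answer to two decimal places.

0.86

β = Cov / Var = 0.0419 / 0.0214 = 1.9579
Treynor = (Rp − Rf) / β = (6.42% − 4.73%) / 1.9579 = 1.69 / 1.9579 = 0.8632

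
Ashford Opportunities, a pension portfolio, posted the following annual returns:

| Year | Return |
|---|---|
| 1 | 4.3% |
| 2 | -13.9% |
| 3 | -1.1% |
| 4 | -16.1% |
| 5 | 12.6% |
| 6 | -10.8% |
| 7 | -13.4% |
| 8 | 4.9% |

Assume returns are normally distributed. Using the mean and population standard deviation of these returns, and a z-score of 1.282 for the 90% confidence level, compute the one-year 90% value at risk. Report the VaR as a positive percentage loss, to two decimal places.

17.09

Mean return r̄ = -33.50 / 8 = -4.1875%
Population σ = √[Σ(r − r̄)² / 8] = √[810.8088 / 8] = √101.3511 = 10.0673%
VaR = −(r̄ − z·σ) = −(-4.1875 − 1.282 × 10.0673) = −(-17.0938) = 17.0938%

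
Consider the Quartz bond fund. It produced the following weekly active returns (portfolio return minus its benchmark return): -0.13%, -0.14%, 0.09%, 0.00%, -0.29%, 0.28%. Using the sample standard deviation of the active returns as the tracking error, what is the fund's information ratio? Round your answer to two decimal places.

Mean return r̄ = -0.190 / 6 = -0.0317%
Σ(r − r̄)² = 0.2011; sample σ = √(0.2011/5) = 0.2005%
IR = r̄ / tracking error = -0.0317 / 0.2005 = -0.1581

-0.16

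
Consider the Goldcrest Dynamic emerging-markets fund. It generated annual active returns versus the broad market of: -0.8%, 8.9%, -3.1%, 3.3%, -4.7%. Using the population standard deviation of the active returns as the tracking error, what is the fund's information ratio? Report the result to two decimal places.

μ = (-0.8 + 8.9 − 3.1 + 3.3 − 4.7) / 5 = 3.60 / 5 = 0.7200%
Σ(r − μ)² = 119.8480; population σ = √(119.8480/5) = 4.8959%
IR = μ / tracking error = 0.7200 / 4.8959 = 0.1471

0.15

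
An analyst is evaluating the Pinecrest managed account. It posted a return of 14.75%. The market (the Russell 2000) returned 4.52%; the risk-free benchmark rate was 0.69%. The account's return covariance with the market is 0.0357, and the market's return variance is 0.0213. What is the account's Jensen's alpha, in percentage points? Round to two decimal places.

β = Cov / Var = 0.0357 / 0.0213 = 1.6761
E[R] = Rf + β(Rm − Rf) = 0.69% + 1.6761 × (4.52% − 0.69%) = 7.1095%
α = Rp − E[R] = 14.75% − 7.1095% = 7.6405

7.64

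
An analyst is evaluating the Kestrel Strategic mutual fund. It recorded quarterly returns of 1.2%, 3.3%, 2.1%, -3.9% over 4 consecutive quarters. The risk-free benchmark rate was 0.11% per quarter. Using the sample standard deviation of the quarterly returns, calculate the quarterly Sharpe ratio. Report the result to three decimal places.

r̄ = (1.2 + 3.3 + 2.1 − 3.9) / 4 = 2.70 / 4 = 0.6750%
Σ(r − r̄)² = 30.1275; sample σ = √(30.1275/3) = 3.1690%
Sharpe = (r̄ − rf) / σ = (0.6750 − 0.11) / 3.1690 = 0.5650 / 3.1690 = 0.1783

0.178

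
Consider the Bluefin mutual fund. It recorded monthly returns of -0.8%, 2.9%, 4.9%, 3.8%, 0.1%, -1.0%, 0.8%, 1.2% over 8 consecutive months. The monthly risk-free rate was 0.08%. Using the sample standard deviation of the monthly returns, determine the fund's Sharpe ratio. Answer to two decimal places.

μ = (-0.8 + 2.9 + 4.9 + 3.8 + 0.1 − 1 + 0.8 + 1.2) / 8 = 11.90 / 8 = 1.4875%
Sample std dev = √[32.8888 / 7] = 2.1676%
Sharpe = (μ − rf) / σ = (1.4875 − 0.08) / 2.1676 = 1.4075 / 2.1676 = 0.6493

0.65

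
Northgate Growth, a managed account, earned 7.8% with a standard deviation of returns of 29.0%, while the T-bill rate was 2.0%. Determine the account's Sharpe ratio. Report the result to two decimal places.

Sharpe = (Rp − Rf) / σp = (7.8% − 2.0%) / 29.0% = 5.80% / 29.0% = 0.2000

0.20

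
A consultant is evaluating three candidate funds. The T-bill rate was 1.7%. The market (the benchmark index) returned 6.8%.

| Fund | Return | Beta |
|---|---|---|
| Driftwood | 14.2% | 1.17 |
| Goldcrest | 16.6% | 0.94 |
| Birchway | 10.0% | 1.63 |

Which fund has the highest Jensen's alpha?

Driftwood: α = 14.2% − [1.7% + 1.17 × (6.8% − 1.7%)] = 6.533
Goldcrest: α = 16.6% − [1.7% + 0.94 × (6.8% − 1.7%)] = 10.106
Birchway: α = 10.0% − [1.7% + 1.63 × (6.8% − 1.7%)] = -0.013
Highest: Goldcrest (10.106).

Goldcrest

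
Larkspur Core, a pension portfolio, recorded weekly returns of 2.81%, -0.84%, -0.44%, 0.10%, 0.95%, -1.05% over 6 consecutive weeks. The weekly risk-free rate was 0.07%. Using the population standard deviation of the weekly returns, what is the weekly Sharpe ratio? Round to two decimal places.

0.14

μ = (2.81 − 0.84 − 0.44 + 0.1 + 0.95 − 1.05) / 6 = 1.530 / 6 = 0.2550%
Σ(r − μ)² = (2.81 − 0.2550)² + (-0.84 − 0.2550)² + (-0.44 − 0.2550)² + … = 10.4202
σ = √[10.4202 / 6] = 1.3178%
Sharpe = (μ − rf) / σ = (0.2550 − 0.07) / 1.3178 = 0.1850 / 1.3178 = 0.1404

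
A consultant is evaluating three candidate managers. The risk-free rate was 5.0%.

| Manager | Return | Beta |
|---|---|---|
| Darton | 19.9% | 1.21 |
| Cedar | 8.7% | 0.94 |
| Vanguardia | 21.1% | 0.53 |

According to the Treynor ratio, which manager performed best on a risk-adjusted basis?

Vanguardia

Darton: Treynor = (19.9% − 5.0%) / 1.21 = 12.314
Cedar: Treynor = (8.7% − 5.0%) / 0.94 = 3.936
Vanguardia: Treynor = (21.1% − 5.0%) / 0.53 = 30.377
Highest: Vanguardia (30.377).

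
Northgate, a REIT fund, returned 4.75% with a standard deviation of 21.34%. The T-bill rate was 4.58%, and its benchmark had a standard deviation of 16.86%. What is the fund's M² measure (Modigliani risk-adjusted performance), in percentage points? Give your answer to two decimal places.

4.71

Sharpe = (Rp − Rf) / σp = (4.75% − 4.58%) / 21.34% = 0.0080
M² = Rf + Sharpe × σm = 4.58% + 0.0080 × 16.86% = 4.7149%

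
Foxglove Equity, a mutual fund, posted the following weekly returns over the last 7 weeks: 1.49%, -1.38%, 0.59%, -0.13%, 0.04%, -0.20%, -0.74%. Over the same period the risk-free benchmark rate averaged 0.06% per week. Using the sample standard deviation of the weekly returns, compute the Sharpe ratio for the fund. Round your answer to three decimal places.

-0.117

r̄ = (1.49 − 1.38 + 0.59 − 0.13 + 0.04 − 0.2 − 0.74) / 7 = -0.330 / 7 = -0.0471%
Sample σ = √[Σ(r − r̄)² / 6] = √[5.0631 / 6] = √0.8439 = 0.9186%
Sharpe = (r̄ − rf) / σ = (-0.0471 − 0.06) / 0.9186 = -0.1071 / 0.9186 = -0.1166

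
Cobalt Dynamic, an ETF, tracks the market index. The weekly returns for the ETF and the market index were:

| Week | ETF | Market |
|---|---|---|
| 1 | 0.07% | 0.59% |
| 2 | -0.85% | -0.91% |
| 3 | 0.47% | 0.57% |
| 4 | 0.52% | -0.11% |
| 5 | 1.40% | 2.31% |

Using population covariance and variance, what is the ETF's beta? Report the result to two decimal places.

0.61

r̄p = 0.3220%,  r̄m = 0.4900%
Cov = Σ(rp − r̄p)(rm − r̄m) / 5 = 0.6941
Var(rm) = Σ(rm − r̄m)² / 5 = 1.1298
β = Cov / Var = 0.6941 / 1.1298 = 0.6144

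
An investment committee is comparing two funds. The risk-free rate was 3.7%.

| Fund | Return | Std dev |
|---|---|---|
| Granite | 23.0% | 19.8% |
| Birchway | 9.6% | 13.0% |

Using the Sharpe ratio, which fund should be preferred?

Granite

Granite: Sharpe ratio = (23.0% − 3.7%) / 19.8% = 0.975
Birchway: Sharpe ratio = (9.6% − 3.7%) / 13.0% = 0.454
Highest: Granite (0.975).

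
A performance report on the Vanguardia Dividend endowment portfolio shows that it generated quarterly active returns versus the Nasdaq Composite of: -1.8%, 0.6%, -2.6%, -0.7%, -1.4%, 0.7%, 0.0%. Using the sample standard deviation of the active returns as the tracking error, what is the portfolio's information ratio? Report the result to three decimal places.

r̄ = (-1.8 + 0.6 − 2.6 − 0.7 − 1.4 + 0.7 + 0) / 7 = -0.7429%
Σ(r − r̄)² = (-1.8 − (-0.7429))² + (0.6 − (-0.7429))² + (-2.6 − (-0.7429))² + … = 9.4371
σ = √[9.4371 / 6] = 1.2541%
IR = r̄ / tracking error = -0.7429 / 1.2541 = -0.5924

-0.592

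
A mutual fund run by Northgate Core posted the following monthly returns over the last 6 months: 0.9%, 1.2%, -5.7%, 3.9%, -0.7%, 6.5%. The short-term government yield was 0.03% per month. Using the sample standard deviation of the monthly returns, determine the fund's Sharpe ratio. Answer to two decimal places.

μ = (0.9 + 1.2 − 5.7 + 3.9 − 0.7 + 6.5) / 6 = 6.10 / 6 = 1.0167%
Sample σ = √[Σ(r − μ)² / 5] = √[86.4883 / 5] = √17.2977 = 4.1591%
Sharpe = (μ − rf) / σ = (1.0167 − 0.03) / 4.1591 = 0.9867 / 4.1591 = 0.2372

0.24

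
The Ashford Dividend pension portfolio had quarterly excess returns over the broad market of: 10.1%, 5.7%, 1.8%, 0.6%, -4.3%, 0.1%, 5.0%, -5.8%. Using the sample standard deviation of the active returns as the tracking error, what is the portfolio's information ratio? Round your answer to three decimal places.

r̄ = (10.1 + 5.7 + 1.8 + 0.6 − 4.3 + 0.1 + 5 − 5.8) / 8 = 13.20 / 8 = 1.6500%
Sample σ = √[Σ(r − r̄)² / 7] = √[193.4600 / 7] = √27.6371 = 5.2571%
IR = r̄ / tracking error = 1.6500 / 5.2571 = 0.3139

0.314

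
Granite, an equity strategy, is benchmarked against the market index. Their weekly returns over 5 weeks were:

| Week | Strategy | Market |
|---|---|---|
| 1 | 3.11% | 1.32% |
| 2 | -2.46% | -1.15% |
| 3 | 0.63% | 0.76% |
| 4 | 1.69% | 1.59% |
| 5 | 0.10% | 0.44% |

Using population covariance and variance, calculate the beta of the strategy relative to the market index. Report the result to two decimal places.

1.81

r̄p = 0.6140%,  r̄m = 0.5920%
Cov = Σ(rp − r̄p)(rm − r̄m) / 5 = 1.6653
Var(rm) = Σ(rm − r̄m)² / 5 = 0.9224
β = Cov / Var = 1.6653 / 0.9224 = 1.8054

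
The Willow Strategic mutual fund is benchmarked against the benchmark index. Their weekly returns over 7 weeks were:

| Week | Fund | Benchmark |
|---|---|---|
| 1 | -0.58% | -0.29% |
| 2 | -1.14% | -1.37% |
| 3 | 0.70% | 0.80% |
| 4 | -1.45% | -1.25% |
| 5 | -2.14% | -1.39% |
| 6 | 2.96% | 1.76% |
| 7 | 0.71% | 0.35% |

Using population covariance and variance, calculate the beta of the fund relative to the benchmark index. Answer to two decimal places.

1.37

r̄p = -0.1343%,  r̄m = -0.1986%
Cov = Σ(rp − r̄p)(rm − r̄m) / 7 = 1.7641
Var(rm) = Σ(rm − r̄m)² / 7 = 1.2914
β = Cov / Var = 1.7641 / 1.2914 = 1.3660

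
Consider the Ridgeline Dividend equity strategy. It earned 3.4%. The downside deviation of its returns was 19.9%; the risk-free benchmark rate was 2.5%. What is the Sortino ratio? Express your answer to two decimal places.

Sortino = (Rp − Rf) / σd = (3.4% − 2.5%) / 19.9% = 0.90% / 19.9% = 0.0452

0.05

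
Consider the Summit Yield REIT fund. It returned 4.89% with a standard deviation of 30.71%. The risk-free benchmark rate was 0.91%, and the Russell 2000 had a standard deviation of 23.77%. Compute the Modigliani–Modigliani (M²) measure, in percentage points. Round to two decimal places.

3.99

Sharpe = (Rp − Rf) / σp = (4.89% − 0.91%) / 30.71% = 0.1296
M² = Rf + Sharpe × σm = 0.91% + 0.1296 × 23.77% = 3.9906%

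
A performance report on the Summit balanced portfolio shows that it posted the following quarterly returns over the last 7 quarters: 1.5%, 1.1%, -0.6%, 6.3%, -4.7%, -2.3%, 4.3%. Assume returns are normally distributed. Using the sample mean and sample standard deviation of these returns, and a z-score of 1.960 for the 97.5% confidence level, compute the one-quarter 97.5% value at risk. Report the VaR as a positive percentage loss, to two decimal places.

6.57

Mean return r̄ = 5.60 / 7 = 0.8000%
Sample std dev = √[84.9000 / 6] = 3.7616%
VaR = −(r̄ − z·σ) = −(0.8000 − 1.960 × 3.7616) = −(-6.5727) = 6.5727%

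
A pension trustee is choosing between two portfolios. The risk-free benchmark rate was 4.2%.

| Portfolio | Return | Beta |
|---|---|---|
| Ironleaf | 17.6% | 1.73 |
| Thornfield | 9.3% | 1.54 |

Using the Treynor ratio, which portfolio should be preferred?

Ironleaf

Ironleaf: Treynor = (17.6% − 4.2%) / 1.73 = 7.746
Thornfield: Treynor = (9.3% − 4.2%) / 1.54 = 3.312
Highest: Ironleaf (7.746).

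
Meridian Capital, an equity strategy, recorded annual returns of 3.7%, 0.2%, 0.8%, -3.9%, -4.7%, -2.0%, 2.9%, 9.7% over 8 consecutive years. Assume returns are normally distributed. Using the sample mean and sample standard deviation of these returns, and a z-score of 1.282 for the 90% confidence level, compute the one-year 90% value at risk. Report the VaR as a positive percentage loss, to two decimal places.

Mean return μ = 6.70 / 8 = 0.8375%
Sample std dev = √[152.5588 / 7] = 4.6684%
VaR = −(μ − z·σ) = −(0.8375 − 1.282 × 4.6684) = −(-5.1474) = 5.1474%

5.15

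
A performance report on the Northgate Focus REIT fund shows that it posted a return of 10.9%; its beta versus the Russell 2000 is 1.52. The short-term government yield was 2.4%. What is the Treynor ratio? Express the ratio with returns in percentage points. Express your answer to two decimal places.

Treynor = (Rp − Rf) / β = (10.9% − 2.4%) / 1.52 = 8.50 / 1.52 = 5.5921

5.59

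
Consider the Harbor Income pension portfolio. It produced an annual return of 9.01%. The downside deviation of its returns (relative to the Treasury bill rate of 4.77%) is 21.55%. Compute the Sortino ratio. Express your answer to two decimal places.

0.20

Sortino = (Rp − Rf) / σd = (9.01% − 4.77%) / 21.55% = 4.24% / 21.55% = 0.1968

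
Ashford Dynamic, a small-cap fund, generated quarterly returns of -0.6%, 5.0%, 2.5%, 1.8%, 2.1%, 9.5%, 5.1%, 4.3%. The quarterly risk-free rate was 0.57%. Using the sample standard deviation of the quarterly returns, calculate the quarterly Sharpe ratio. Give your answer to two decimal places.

1.04

μ = (-0.6 + 5 + 2.5 + 1.8 + 2.1 + 9.5 + 5.1 + 4.3) / 8 = 3.7125%
Σ(r − μ)² = (-0.6 − 3.7125)² + (5 − 3.7125)² + … = 63.7488
sample σ = √(63.7488 / 7) = √9.1070 = 3.0178%
Sharpe = (μ − rf) / σ = (3.7125 − 0.57) / 3.0178 = 3.1425 / 3.0178 = 1.0413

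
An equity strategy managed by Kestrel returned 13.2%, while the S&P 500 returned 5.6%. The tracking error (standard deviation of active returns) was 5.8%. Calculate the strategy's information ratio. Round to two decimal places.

1.31

IR = (Rp − Rb) / TE = (13.2% − 5.6%) / 5.8% = 7.60% / 5.8% = 1.3103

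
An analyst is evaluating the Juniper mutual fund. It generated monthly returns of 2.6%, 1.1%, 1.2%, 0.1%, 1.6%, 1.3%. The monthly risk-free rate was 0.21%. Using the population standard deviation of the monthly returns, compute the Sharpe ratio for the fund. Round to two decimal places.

Mean return μ = 7.90 / 6 = 1.3167%
Σ(r − μ)² = (2.6 − 1.3167)² + (1.1 − 1.3167)² + (1.2 − 1.3167)² + … = 3.2683
σ = √[3.2683 / 6] = 0.7380%
Sharpe = (μ − rf) / σ = (1.3167 − 0.21) / 0.7380 = 1.1067 / 0.7380 = 1.4996

1.50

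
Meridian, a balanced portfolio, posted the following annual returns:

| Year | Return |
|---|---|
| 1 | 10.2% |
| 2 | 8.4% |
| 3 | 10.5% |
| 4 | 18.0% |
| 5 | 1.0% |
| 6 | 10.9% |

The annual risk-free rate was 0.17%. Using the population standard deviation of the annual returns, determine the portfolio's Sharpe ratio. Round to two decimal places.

1.94

r̄ = (10.2 + 8.4 + 10.5 + 18 + 1 + 10.9) / 6 = 9.8333%
Σ(r − r̄)² = (10.2 − 9.8333)² + (8.4 − 9.8333)² + (10.5 − 9.8333)² + … = 148.4933
population σ = √(148.4933 / 6) = √24.7489 = 4.9748%
Sharpe = (r̄ − rf) / σ = (9.8333 − 0.17) / 4.9748 = 9.6633 / 4.9748 = 1.9424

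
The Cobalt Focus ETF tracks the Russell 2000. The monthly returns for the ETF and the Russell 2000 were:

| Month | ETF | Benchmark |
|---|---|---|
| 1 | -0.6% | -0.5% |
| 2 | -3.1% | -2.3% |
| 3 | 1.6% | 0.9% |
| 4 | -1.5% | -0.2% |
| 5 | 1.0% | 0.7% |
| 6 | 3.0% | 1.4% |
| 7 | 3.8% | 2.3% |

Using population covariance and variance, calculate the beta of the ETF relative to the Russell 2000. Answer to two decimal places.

r̄p = 0.6000%,  r̄m = 0.3286%
Cov = Σ(rp − r̄p)(rm − r̄m) / 7 = 3.0614
Var(rm) = Σ(rm − r̄m)² / 7 = 1.9106
β = Cov / Var = 3.0614 / 1.9106 = 1.6023

1.60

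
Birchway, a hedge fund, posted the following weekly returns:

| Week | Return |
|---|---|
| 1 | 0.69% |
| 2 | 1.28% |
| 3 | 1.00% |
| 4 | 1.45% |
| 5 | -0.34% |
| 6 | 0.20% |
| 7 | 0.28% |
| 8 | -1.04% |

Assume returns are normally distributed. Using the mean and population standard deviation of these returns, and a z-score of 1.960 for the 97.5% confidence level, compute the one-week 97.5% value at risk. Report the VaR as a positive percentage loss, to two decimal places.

Mean return r̄ = 3.520 / 8 = 0.4400%
Σ(r − r̄)² = (0.69 − 0.4400)² + (1.28 − 0.4400)² + (1 − 0.4400)² + … = 4.9838
σ = √[4.9838 / 8] = 0.7893%
VaR = −(r̄ − z·σ) = −(0.4400 − 1.960 × 0.7893) = −(-1.1070) = 1.1070%

1.11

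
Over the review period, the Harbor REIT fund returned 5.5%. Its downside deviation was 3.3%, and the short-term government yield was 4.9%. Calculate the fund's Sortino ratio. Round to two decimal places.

Sortino = (Rp − Rf) / σd = (5.5% − 4.9%) / 3.3% = 0.60% / 3.3% = 0.1818

0.18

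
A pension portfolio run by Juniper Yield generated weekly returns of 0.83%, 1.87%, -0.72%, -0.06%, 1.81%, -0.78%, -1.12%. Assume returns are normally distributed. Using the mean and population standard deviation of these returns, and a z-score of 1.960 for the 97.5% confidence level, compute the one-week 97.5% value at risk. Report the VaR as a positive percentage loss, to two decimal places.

r̄ = (0.83 + 1.87 − 0.72 − 0.06 + 1.81 − 0.78 − 1.12) / 7 = 1.830 / 7 = 0.2614%
Σ(r − r̄)² = 9.3683; population σ = √(9.3683/7) = 1.1569%
VaR = −(r̄ − z·σ) = −(0.2614 − 1.960 × 1.1569) = −(-2.0061) = 2.0061%

2.01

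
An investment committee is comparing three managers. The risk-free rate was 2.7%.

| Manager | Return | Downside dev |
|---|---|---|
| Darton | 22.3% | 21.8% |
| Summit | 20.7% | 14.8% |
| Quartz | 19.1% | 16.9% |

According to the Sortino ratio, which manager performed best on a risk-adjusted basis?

Darton: Sortino ratio = (22.3% − 2.7%) / 21.8% = 0.899
Summit: Sortino ratio = (20.7% − 2.7%) / 14.8% = 1.216
Quartz: Sortino ratio = (19.1% − 2.7%) / 16.9% = 0.970
Highest: Summit (1.216).

Summit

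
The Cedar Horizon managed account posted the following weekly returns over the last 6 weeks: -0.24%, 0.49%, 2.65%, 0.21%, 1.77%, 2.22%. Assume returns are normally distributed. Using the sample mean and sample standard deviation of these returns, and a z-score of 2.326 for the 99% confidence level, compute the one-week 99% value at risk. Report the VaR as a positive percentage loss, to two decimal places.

1.57

μ = (-0.24 + 0.49 + 2.65 + 0.21 + 1.77 + 2.22) / 6 = 1.1833%
Sample std dev = √[7.0239 / 5] = 1.1852%
VaR = −(μ − z·σ) = −(1.1833 − 2.326 × 1.1852) = −(-1.5735) = 1.5735%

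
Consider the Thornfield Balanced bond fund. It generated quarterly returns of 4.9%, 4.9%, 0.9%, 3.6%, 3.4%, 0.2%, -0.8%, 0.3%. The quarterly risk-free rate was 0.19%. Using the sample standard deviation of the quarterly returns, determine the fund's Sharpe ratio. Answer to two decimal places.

0.87

μ = (4.9 + 4.9 + 0.9 + 3.6 + 3.4 + 0.2 − 0.8 + 0.3) / 8 = 17.40 / 8 = 2.1750%
Sample σ = √[Σ(r − μ)² / 7] = √[36.2750 / 7] = √5.1821 = 2.2764%
Sharpe = (μ − rf) / σ = (2.1750 − 0.19) / 2.2764 = 1.9850 / 2.2764 = 0.8720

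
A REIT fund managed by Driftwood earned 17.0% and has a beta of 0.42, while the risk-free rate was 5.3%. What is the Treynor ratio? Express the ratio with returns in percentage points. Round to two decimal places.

27.86

Treynor = (Rp − Rf) / β = (17.0% − 5.3%) / 0.42 = 11.70 / 0.42 = 27.8571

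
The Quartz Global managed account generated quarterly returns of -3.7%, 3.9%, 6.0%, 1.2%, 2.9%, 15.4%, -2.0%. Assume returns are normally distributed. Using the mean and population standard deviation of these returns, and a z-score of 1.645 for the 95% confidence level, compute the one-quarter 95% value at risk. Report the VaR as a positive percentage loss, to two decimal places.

r̄ = (-3.7 + 3.9 + 6 + 1.2 + 2.9 + 15.4 − 2) / 7 = 3.3857%
Population σ = √[Σ(r − r̄)² / 7] = √[235.6686 / 7] = √33.6669 = 5.8023%
VaR = −(r̄ − z·σ) = −(3.3857 − 1.645 × 5.8023) = −(-6.1591) = 6.1591%

6.16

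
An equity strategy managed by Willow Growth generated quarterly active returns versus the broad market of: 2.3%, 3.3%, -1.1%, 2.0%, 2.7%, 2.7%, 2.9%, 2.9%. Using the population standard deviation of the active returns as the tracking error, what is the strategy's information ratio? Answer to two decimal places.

μ = (2.3 + 3.3 − 1.1 + 2 + 2.7 + 2.7 + 2.9 + 2.9) / 8 = 17.70 / 8 = 2.2125%
Σ(r − μ)² = (2.3 − 2.2125)² + (3.3 − 2.2125)² + (-1.1 − 2.2125)² + … = 13.6288
population σ = √(13.6288 / 8) = √1.7036 = 1.3052%
IR = μ / tracking error = 2.2125 / 1.3052 = 1.6951

1.70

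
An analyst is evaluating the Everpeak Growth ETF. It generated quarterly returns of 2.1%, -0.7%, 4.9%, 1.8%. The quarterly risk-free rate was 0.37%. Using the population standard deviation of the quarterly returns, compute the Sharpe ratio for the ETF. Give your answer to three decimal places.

r̄ = (2.1 − 0.7 + 4.9 + 1.8) / 4 = 2.0250%
Population σ = √[Σ(r − r̄)² / 4] = √[15.7475 / 4] = √3.9369 = 1.9842%
Sharpe = (r̄ − rf) / σ = (2.0250 − 0.37) / 1.9842 = 1.6550 / 1.9842 = 0.8341

0.834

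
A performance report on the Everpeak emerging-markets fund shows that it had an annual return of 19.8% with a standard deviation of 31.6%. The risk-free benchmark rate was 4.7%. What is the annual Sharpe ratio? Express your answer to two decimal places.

0.48

Sharpe = (Rp − Rf) / σp = (19.8% − 4.7%) / 31.6% = 15.10% / 31.6% = 0.4778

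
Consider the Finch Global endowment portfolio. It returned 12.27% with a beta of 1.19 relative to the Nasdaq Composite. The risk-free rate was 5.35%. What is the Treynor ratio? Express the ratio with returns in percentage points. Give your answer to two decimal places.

5.82

Treynor = (Rp − Rf) / β = (12.27% − 5.35%) / 1.19 = 6.92 / 1.19 = 5.8151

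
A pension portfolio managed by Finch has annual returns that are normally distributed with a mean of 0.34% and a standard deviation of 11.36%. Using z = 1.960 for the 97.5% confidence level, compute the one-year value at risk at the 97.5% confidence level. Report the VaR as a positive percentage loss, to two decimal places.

VaR (as % loss) = −(μ − z·σ) = −(0.34% − 1.960 × 11.36%) = −(-21.9256%) = 21.9256%

21.93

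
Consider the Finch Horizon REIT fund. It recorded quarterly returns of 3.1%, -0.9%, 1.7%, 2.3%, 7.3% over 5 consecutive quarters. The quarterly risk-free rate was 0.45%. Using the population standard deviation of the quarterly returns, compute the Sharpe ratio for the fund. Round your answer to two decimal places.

μ = (3.1 − 0.9 + 1.7 + 2.3 + 7.3) / 5 = 13.50 / 5 = 2.7000%
Σ(r − μ)² = 35.4400; population σ = √(35.4400/5) = 2.6623%
Sharpe = (μ − rf) / σ = (2.7000 − 0.45) / 2.6623 = 2.2500 / 2.6623 = 0.8451

0.85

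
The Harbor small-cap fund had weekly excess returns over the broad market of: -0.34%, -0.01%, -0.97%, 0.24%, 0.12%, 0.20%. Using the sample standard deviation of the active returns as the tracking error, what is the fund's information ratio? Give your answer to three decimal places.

-0.274

Mean return μ = -0.760 / 6 = -0.1267%
Σ(r − μ)² = 1.0723; sample σ = √(1.0723/5) = 0.4631%
IR = μ / tracking error = -0.1267 / 0.4631 = -0.2736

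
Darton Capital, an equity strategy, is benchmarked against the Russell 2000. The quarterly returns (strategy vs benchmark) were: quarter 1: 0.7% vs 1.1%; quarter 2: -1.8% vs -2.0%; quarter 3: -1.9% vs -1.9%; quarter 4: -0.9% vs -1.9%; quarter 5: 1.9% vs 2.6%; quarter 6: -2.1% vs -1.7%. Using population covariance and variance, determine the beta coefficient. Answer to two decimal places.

r̄p = -0.6833%,  r̄m = -0.6333%
Cov = Σ(rp − r̄p)(rm − r̄m) / 6 = 2.6006
Var(rm) = Σ(rm − r̄m)² / 6 = 3.2789
β = Cov / Var = 2.6006 / 3.2789 = 0.7931

0.79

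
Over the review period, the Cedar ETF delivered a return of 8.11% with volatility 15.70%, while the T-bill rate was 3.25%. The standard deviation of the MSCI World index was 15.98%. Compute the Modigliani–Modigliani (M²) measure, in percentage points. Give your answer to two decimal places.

Sharpe = (Rp − Rf) / σp = (8.11% − 3.25%) / 15.70% = 0.3096
M² = Rf + Sharpe × σm = 3.25% + 0.3096 × 15.98% = 8.1974%

8.20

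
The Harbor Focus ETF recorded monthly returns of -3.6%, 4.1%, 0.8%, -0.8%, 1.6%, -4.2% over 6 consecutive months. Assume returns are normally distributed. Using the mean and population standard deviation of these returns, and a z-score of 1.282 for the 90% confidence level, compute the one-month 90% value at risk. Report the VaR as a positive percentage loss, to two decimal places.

4.07

μ = (-3.6 + 4.1 + 0.8 − 0.8 + 1.6 − 4.2) / 6 = -2.10 / 6 = -0.3500%
Population σ = √[Σ(r − μ)² / 6] = √[50.5150 / 6] = √8.4192 = 2.9016%
VaR = −(μ − z·σ) = −(-0.3500 − 1.282 × 2.9016) = −(-4.0699) = 4.0699%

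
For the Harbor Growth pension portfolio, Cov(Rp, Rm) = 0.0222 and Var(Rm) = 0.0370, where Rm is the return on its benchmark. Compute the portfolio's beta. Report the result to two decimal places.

0.60

β = Cov(Rp, Rm) / Var(Rm) = 0.0222 / 0.0370 = 0.6000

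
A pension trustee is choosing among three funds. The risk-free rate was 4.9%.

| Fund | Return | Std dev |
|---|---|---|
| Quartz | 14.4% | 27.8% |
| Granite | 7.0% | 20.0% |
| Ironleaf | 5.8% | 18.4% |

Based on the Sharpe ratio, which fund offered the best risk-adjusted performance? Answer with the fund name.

Quartz: Sharpe ratio = (14.4% − 4.9%) / 27.8% = 0.342
Granite: Sharpe ratio = (7.0% − 4.9%) / 20.0% = 0.105
Ironleaf: Sharpe ratio = (5.8% − 4.9%) / 18.4% = 0.049
Highest: Quartz (0.342).

Quartz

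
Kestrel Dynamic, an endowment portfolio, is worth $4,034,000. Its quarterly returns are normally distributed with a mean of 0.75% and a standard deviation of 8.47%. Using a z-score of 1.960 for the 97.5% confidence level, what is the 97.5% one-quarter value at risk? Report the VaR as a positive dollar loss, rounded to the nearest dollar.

$639,437

Return at the 97.5% tail: μ − z·σ = 0.75% − 1.960 × 8.47% = 0.75 − 16.6012 = -15.8512%
VaR = −(-15.8512%) × $4,034,000 = 15.8512% × $4,034,000 = $639,437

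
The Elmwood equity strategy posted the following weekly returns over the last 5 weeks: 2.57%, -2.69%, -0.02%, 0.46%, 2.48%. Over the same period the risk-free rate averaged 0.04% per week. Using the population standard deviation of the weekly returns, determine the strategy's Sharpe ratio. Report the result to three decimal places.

0.269

μ = (2.57 − 2.69 − 0.02 + 0.46 + 2.48) / 5 = 2.800 / 5 = 0.5600%
Σ(r − μ)² = 18.6354; population σ = √(18.6354/5) = 1.9306%
Sharpe = (μ − rf) / σ = (0.5600 − 0.04) / 1.9306 = 0.5200 / 1.9306 = 0.2693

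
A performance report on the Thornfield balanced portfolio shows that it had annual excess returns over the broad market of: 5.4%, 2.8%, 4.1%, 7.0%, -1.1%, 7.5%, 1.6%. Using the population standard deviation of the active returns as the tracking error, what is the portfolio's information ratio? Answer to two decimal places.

μ = (5.4 + 2.8 + 4.1 + 7 − 1.1 + 7.5 + 1.6) / 7 = 3.9000%
Population σ = √[Σ(r − μ)² / 7] = √[56.3600 / 7] = √8.0514 = 2.8375%
IR = μ / tracking error = 3.9000 / 2.8375 = 1.3744

1.37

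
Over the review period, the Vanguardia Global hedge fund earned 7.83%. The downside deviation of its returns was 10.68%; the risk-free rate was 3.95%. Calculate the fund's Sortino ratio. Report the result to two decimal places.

0.36

Sortino = (Rp − Rf) / σd = (7.83% − 3.95%) / 10.68% = 3.88% / 10.68% = 0.3633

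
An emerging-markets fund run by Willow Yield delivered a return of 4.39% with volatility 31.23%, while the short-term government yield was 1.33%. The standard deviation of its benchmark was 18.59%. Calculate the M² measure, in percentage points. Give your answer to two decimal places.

Sharpe = (Rp − Rf) / σp = (4.39% − 1.33%) / 31.23% = 0.0980
M² = Rf + Sharpe × σm = 1.33% + 0.0980 × 18.59% = 3.1518%

3.15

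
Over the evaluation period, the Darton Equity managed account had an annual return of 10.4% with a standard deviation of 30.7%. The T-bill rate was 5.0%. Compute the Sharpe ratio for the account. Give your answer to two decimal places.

Sharpe = (Rp − Rf) / σp = (10.4% − 5.0%) / 30.7% = 5.40% / 30.7% = 0.1759

0.18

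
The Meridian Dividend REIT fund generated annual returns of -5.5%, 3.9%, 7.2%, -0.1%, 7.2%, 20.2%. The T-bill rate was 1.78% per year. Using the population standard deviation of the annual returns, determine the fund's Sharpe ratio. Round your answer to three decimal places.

0.467

μ = (-5.5 + 3.9 + 7.2 − 0.1 + 7.2 + 20.2) / 6 = 5.4833%
Population σ = √[Σ(r − μ)² / 6] = √[376.7883 / 6] = √62.7981 = 7.9245%
Sharpe = (μ − rf) / σ = (5.4833 − 1.78) / 7.9245 = 3.7033 / 7.9245 = 0.4673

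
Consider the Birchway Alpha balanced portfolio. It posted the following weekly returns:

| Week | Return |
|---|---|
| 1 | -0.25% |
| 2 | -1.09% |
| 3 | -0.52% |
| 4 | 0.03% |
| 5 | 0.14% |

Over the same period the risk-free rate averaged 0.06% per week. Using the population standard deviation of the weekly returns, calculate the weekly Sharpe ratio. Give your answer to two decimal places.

-0.90

μ = (-0.25 − 1.09 − 0.52 + 0.03 + 0.14) / 5 = -0.3380%
Population std dev = √[0.9703 / 5] = 0.4405%
Sharpe = (μ − rf) / σ = (-0.3380 − 0.06) / 0.4405 = -0.3980 / 0.4405 = -0.9035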